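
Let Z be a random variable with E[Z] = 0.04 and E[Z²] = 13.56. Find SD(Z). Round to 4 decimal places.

Var(Z) = 13.56 − (0.04)² = 13.5584
SD(Z) = √13.5584 ≈ 3.6822

3.6822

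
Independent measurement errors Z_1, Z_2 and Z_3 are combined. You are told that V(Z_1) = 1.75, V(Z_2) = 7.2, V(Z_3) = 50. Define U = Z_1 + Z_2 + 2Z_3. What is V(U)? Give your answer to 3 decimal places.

208.950

By independence, V(U) = (1)²V(Z_1) + (1)²V(Z_2) + (2)²V(Z_3)
= (1)²·1.75 + (1)²·7.2 + (2)²·50 = 208.95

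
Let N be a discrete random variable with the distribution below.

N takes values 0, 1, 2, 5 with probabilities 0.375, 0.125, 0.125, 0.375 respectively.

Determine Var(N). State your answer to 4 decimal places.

4.9375

E[N] = (0)(0.375) + (1)(0.125) + (2)(0.125) + (5)(0.375) = 2.25
E[N²] = (0)²(0.375) + (1)²(0.125) + (2)²(0.125) + (5)²(0.375) = 10
Var(N) = E[N²] − (E[N])² = 10 − (2.25)² = 4.9375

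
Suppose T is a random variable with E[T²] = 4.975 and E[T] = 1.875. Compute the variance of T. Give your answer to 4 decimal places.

1.4594

var(T) = 4.975 − (1.875)² = 1.459375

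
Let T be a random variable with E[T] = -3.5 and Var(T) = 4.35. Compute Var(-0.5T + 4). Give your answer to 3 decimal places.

1.088

Var(-0.5T + 4) = (-0.5)²·Var(T) = 0.25·4.35 = 1.0875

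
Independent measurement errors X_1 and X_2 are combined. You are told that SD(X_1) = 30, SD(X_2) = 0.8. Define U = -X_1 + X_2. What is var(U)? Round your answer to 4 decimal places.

var(X_1) = 900, var(X_2) = 0.64
By independence, var(U) = (-1)²var(X_1) + (1)²var(X_2)
= (-1)²·900 + (1)²·0.64 = 900.64

900.6400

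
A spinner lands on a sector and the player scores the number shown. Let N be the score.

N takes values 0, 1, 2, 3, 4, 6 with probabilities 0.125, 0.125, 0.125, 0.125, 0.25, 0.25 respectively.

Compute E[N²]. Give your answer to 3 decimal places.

E[N²] = (0)²(0.125) + (1)²(0.125) + (2)²(0.125) + (3)²(0.125) + (4)²(0.25) + (6)²(0.25) = 14.75

14.750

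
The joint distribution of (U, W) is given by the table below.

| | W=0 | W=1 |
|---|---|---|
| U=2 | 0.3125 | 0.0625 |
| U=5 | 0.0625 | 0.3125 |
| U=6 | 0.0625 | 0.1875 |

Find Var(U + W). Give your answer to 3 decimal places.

E[U] = 4.125,  E[W] = 0.5625,  E[UW] = 2.8125
Var(U) = 19.875 − (4.125)² = 2.859375;  Var(W) = 0.5625 − (0.5625)² = 0.24609375
Cov(U,W) = 2.8125 − (4.125)(0.5625) = 0.4921875
Var(U + W) = (1)²·2.859375 + (1)²·0.24609375 + 2·(1)·(1)·0.4921875 = 4.08984375

4.090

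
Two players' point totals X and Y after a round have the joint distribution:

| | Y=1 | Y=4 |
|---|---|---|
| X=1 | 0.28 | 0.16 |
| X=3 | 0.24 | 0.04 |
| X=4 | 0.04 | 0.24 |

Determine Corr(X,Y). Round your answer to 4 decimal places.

0.2860

E[X] = 2.4,  E[Y] = 2.32
E[XY] = 6.12
cov(X,Y) = E[XY] − E[X]E[Y] = 6.12 − (2.4)(2.32) = 0.552
V(X) = 1.68,  V(Y) = 2.2176
ρ = 0.552 / √(1.68·2.2176) ≈ 0.2860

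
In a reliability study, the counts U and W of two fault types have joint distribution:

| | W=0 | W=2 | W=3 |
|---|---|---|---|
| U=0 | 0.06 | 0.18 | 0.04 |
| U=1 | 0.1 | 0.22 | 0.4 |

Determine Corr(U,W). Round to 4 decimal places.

0.2451

E[U] = 0.72,  E[W] = 2.12
E[UW] = 1.64
Cov(U,W) = E[UW] − E[U]E[W] = 1.64 − (0.72)(2.12) = 0.1136
Var(U) = 0.2016,  Var(W) = 1.0656
ρ = 0.1136 / √(0.2016·1.0656) ≈ 0.2451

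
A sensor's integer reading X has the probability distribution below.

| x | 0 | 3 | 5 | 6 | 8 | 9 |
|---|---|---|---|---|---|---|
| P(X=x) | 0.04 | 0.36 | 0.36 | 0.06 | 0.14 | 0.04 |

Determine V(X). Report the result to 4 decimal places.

4.3216

E[X] = (0)(0.04) + (3)(0.36) + (5)(0.36) + (6)(0.06) + (8)(0.14) + (9)(0.04) = 4.72
E[X²] = (0)²(0.04) + (3)²(0.36) + (5)²(0.36) + (6)²(0.06) + (8)²(0.14) + (9)²(0.04) = 26.6
V(X) = E[X²] − (E[X])² = 26.6 − (4.72)² = 4.3216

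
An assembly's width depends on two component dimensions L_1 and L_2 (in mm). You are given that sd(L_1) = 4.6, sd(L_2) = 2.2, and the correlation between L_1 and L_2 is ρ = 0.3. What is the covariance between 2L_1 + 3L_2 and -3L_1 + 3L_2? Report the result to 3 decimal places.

var(L_1) = (4.6)² = 21.16;  var(L_2) = (2.2)² = 4.84
Cov(L_1,L_2) = ρ·sd(L_1)·sd(L_2) = 0.3·4.6·2.2 = 3.036
Cov(2L_1 + 3L_2, -3L_1 + 3L_2) = (2)(-3)var(L_1) + (3)(3)var(L_2) + [(2)(3) + (3)(-3)]Cov(L_1,L_2)
= -6·21.16 + 9·4.84 + -3·3.036 = -92.508

-92.508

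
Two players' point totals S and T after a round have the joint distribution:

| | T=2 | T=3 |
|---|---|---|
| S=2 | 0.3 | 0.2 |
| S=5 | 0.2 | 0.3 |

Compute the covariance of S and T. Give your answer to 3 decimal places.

0.150

E[S] = 3.5,  E[T] = 2.5
E[ST] = 8.9
Cov(S,T) = E[ST] − E[S]E[T] = 8.9 − (3.5)(2.5) = 0.15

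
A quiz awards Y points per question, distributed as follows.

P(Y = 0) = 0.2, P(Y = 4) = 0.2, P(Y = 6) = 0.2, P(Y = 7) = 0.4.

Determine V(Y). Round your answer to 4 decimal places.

E[Y] = (0)(0.2) + (4)(0.2) + (6)(0.2) + (7)(0.4) = 4.8
E[Y²] = (0)²(0.2) + (4)²(0.2) + (6)²(0.2) + (7)²(0.4) = 30
V(Y) = E[Y²] − (E[Y])² = 30 − (4.8)² = 6.96

6.9600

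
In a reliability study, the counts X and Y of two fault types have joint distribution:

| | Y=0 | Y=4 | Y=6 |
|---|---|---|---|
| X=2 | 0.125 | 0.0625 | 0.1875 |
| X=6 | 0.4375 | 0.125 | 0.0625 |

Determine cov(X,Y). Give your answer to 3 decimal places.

E[X] = 4.5,  E[Y] = 2.25
E[XY] = 8
cov(X,Y) = E[XY] − E[X]E[Y] = 8 − (4.5)(2.25) = -2.125

-2.125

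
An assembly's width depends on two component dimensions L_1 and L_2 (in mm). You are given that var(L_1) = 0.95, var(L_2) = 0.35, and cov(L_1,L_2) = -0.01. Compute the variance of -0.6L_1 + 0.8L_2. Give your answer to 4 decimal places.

0.5756

var(-0.6L_1 + 0.8L_2) = (-0.6)²·var(L_1) + (0.8)²·var(L_2) + 2·(-0.6)·(0.8)·cov(L_1,L_2)
= 0.36·0.95 + 0.64·0.35 + -0.96·-0.01 = 0.5756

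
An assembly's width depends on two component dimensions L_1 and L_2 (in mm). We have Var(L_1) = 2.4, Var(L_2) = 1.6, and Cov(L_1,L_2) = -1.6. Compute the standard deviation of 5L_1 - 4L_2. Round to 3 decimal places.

12.231

Var(5L_1 - 4L_2) = (5)²·Var(L_1) + (-4)²·Var(L_2) + 2·(5)·(-4)·Cov(L_1,L_2)
= 25·2.4 + 16·1.6 + -40·-1.6 = 149.6
sd(5L_1 - 4L_2) = √149.6 ≈ 12.231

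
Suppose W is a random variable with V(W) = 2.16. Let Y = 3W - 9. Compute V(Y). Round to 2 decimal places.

19.44

V(3W - 9) = (3)²·V(W) = 9·2.16 = 19.44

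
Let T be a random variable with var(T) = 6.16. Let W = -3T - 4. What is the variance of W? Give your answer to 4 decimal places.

55.4400

var(-3T - 4) = (-3)²·var(T) = 9·6.16 = 55.44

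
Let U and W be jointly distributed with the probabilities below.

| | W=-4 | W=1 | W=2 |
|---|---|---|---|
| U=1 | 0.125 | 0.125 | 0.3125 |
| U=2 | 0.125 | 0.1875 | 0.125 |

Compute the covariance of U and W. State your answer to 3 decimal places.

E[U] = 1.4375,  E[W] = 0.1875
E[UW] = 0.125
cov(U,W) = E[UW] − E[U]E[W] = 0.125 − (1.4375)(0.1875) = -0.14453125

-0.145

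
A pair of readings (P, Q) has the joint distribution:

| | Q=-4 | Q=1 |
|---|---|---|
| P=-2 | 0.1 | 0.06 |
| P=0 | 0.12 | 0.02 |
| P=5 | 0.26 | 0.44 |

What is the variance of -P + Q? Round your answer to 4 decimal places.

E[P] = 3.18,  E[Q] = -1.4,  E[PQ] = -2.32
var(P) = 18.14 − (3.18)² = 8.0276;  var(Q) = 8.2 − (-1.4)² = 6.24
cov(P,Q) = -2.32 − (3.18)(-1.4) = 2.132
var(-P + Q) = (-1)²·8.0276 + (1)²·6.24 + 2·(-1)·(1)·2.132 = 10.0036

10.0036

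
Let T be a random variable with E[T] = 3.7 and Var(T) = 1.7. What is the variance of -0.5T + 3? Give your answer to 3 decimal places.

0.425

Var(-0.5T + 3) = (-0.5)²·Var(T) = 0.25·1.7 = 0.425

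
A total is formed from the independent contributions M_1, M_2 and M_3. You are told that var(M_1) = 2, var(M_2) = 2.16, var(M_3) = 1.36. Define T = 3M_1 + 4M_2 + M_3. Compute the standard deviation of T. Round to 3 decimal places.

7.343

By independence, var(T) = (3)²var(M_1) + (4)²var(M_2) + (1)²var(M_3)
= (3)²·2 + (4)²·2.16 + (1)²·1.36 = 53.92
SD(T) = √53.92 ≈ 7.343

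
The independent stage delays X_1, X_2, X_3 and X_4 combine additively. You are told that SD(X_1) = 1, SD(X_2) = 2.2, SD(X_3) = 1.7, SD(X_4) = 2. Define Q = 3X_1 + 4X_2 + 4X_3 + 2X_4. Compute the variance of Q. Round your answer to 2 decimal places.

Var(X_1) = 1, Var(X_2) = 4.84, Var(X_3) = 2.89, Var(X_4) = 4
By independence, Var(Q) = (3)²Var(X_1) + (4)²Var(X_2) + (4)²Var(X_3) + (2)²Var(X_4)
= (3)²·1 + (4)²·4.84 + (4)²·2.89 + (2)²·4 = 148.68

148.68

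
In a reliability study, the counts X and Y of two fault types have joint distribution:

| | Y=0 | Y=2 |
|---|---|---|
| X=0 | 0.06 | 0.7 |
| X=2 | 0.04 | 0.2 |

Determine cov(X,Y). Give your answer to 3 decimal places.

-0.064

E[X] = 0.48,  E[Y] = 1.8
E[XY] = 0.8
cov(X,Y) = E[XY] − E[X]E[Y] = 0.8 − (0.48)(1.8) = -0.064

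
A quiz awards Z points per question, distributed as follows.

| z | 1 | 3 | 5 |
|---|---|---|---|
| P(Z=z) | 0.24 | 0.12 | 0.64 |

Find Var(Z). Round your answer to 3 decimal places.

E[Z] = (1)(0.24) + (3)(0.12) + (5)(0.64) = 3.8
E[Z²] = (1)²(0.24) + (3)²(0.12) + (5)²(0.64) = 17.32
Var(Z) = E[Z²] − (E[Z])² = 17.32 − (3.8)² = 2.88

2.880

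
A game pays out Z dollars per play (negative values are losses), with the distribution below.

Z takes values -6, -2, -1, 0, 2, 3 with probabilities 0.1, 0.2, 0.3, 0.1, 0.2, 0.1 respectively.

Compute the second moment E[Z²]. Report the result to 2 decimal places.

E[Z²] = (-6)²(0.1) + (-2)²(0.2) + (-1)²(0.3) + (0)²(0.1) + (2)²(0.2) + (3)²(0.1) = 6.4

6.40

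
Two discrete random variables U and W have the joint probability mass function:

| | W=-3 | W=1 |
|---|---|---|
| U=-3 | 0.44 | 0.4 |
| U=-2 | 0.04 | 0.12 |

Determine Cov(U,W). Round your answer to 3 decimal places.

0.147

E[U] = -2.84,  E[W] = -0.92
E[UW] = 2.76
Cov(U,W) = E[UW] − E[U]E[W] = 2.76 − (-2.84)(-0.92) = 0.1472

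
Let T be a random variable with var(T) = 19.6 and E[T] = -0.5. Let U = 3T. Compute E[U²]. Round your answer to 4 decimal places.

E[3T] = 3·-0.5 = -1.5
var(3T) = (3)²·19.6 = 176.4
E[U²] = var(U) + (E[U])² = 176.4 + (-1.5)² = 178.65

178.6500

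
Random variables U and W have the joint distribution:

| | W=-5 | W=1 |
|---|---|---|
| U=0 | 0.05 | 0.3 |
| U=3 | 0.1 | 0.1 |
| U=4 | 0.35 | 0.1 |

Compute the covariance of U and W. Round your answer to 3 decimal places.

-3.000

E[U] = 2.4,  E[W] = -2
E[UW] = -7.8
cov(U,W) = E[UW] − E[U]E[W] = -7.8 − (2.4)(-2) = -3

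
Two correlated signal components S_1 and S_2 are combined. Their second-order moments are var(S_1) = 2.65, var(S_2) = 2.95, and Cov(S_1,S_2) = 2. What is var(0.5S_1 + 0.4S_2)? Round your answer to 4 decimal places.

1.9345

var(0.5S_1 + 0.4S_2) = (0.5)²·var(S_1) + (0.4)²·var(S_2) + 2·(0.5)·(0.4)·Cov(S_1,S_2)
= 0.25·2.65 + 0.16·2.95 + 0.4·2 = 1.9345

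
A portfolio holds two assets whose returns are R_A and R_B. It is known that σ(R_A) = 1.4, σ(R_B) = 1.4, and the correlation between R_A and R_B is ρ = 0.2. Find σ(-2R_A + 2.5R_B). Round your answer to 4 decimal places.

4.0212

V(R_A) = (1.4)² = 1.96;  V(R_B) = (1.4)² = 1.96
Cov(R_A,R_B) = ρ·σ(R_A)·σ(R_B) = 0.2·1.4·1.4 = 0.392
V(-2R_A + 2.5R_B) = (-2)²·V(R_A) + (2.5)²·V(R_B) + 2·(-2)·(2.5)·Cov(R_A,R_B)
= 4·1.96 + 6.25·1.96 + -10·0.392 = 16.17
σ(-2R_A + 2.5R_B) = √16.17 ≈ 4.0212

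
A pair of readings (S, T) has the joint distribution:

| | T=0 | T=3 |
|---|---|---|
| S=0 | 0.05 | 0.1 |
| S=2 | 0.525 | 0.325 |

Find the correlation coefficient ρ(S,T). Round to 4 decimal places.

E[S] = 1.7,  E[T] = 1.275
E[ST] = 1.95
Cov(S,T) = E[ST] − E[S]E[T] = 1.95 − (1.7)(1.275) = -0.2175
V(S) = 0.51,  V(T) = 2.199375
ρ = -0.2175 / √(0.51·2.199375) ≈ -0.2054

-0.2054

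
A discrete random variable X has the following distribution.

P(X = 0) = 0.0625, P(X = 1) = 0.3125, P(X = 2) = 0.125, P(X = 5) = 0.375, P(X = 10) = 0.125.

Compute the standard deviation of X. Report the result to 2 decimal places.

E[X] = (0)(0.0625) + (1)(0.3125) + (2)(0.125) + (5)(0.375) + (10)(0.125) = 3.6875
E[X²] = (0)²(0.0625) + (1)²(0.3125) + (2)²(0.125) + (5)²(0.375) + (10)²(0.125) = 22.6875
V(X) = E[X²] − (E[X])² = 22.6875 − (3.6875)² = 9.08984375
sd(X) = √9.08984375 ≈ 3.01

3.01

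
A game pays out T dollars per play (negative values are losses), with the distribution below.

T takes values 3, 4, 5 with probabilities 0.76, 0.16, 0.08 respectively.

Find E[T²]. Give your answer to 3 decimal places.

11.400

E[T²] = (3)²(0.76) + (4)²(0.16) + (5)²(0.08) = 11.4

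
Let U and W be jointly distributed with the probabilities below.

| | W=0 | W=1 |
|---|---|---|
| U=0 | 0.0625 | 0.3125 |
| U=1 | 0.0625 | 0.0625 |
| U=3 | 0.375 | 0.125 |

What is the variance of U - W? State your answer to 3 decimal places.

E[U] = 1.625,  E[W] = 0.5,  E[UW] = 0.4375
V(U) = 4.625 − (1.625)² = 1.984375;  V(W) = 0.5 − (0.5)² = 0.25
cov(U,W) = 0.4375 − (1.625)(0.5) = -0.375
V(U - W) = (1)²·1.984375 + (-1)²·0.25 + 2·(1)·(-1)·-0.375 = 2.984375

2.984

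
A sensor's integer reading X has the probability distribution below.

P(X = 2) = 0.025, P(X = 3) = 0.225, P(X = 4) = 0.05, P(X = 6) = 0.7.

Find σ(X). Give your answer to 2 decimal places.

E[X] = (2)(0.025) + (3)(0.225) + (4)(0.05) + (6)(0.7) = 5.125
E[X²] = (2)²(0.025) + (3)²(0.225) + (4)²(0.05) + (6)²(0.7) = 28.125
Var(X) = E[X²] − (E[X])² = 28.125 − (5.125)² = 1.859375
σ(X) = √1.859375 ≈ 1.36

1.36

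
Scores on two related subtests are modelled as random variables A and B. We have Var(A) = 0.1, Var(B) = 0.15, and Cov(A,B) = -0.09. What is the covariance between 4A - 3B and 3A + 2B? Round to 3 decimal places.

0.390

Cov(4A - 3B, 3A + 2B) = (4)(3)Var(A) + (-3)(2)Var(B) + [(4)(2) + (-3)(3)]Cov(A,B)
= 12·0.1 + -6·0.15 + -1·-0.09 = 0.39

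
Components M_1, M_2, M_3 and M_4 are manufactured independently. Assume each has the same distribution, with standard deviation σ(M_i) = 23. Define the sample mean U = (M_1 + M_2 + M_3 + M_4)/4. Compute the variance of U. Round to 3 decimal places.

var(M_i) = (23)² = 529
By independence, var(U) = (0.25)²var(M_1) + (0.25)²var(M_2) + (0.25)²var(M_3) + (0.25)²var(M_4)
= (0.25)²·529 + (0.25)²·529 + (0.25)²·529 + (0.25)²·529 = 132.25

132.250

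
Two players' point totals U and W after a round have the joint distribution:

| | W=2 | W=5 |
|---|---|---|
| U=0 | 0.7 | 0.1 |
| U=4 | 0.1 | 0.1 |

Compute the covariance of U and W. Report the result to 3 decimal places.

0.720

E[U] = 0.8,  E[W] = 2.6
E[UW] = 2.8
Cov(U,W) = E[UW] − E[U]E[W] = 2.8 − (0.8)(2.6) = 0.72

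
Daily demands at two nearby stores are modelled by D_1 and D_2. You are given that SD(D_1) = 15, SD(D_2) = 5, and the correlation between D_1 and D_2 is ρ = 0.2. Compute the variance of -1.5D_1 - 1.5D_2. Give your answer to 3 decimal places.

var(D_1) = (15)² = 225;  var(D_2) = (5)² = 25
cov(D_1,D_2) = ρ·SD(D_1)·SD(D_2) = 0.2·15·5 = 15
var(-1.5D_1 - 1.5D_2) = (-1.5)²·var(D_1) + (-1.5)²·var(D_2) + 2·(-1.5)·(-1.5)·cov(D_1,D_2)
= 2.25·225 + 2.25·25 + 4.5·15 = 630

630.000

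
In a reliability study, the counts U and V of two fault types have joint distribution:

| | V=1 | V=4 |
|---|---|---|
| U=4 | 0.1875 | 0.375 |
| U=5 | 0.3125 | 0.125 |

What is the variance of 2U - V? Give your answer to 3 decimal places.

4.359

E[U] = 4.4375,  E[V] = 2.5,  E[UV] = 10.8125
Var(U) = 19.9375 − (4.4375)² = 0.24609375;  Var(V) = 8.5 − (2.5)² = 2.25
Cov(U,V) = 10.8125 − (4.4375)(2.5) = -0.28125
Var(2U - V) = (2)²·0.24609375 + (-1)²·2.25 + 2·(2)·(-1)·-0.28125 = 4.359375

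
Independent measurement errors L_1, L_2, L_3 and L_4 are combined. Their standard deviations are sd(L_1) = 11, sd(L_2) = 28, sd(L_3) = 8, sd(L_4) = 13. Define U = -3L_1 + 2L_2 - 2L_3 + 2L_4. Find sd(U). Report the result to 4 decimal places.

Var(L_1) = 121, Var(L_2) = 784, Var(L_3) = 64, Var(L_4) = 169
By independence, Var(U) = (-3)²Var(L_1) + (2)²Var(L_2) + (-2)²Var(L_3) + (2)²Var(L_4)
= (-3)²·121 + (2)²·784 + (-2)²·64 + (2)²·169 = 5157
sd(U) = √5157 ≈ 71.8123

71.8123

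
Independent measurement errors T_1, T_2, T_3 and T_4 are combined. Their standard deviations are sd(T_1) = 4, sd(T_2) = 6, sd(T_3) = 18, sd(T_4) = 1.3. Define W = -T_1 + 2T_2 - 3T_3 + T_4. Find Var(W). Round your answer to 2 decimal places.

3077.69

Var(T_1) = 16, Var(T_2) = 36, Var(T_3) = 324, Var(T_4) = 1.69
By independence, Var(W) = (-1)²Var(T_1) + (2)²Var(T_2) + (-3)²Var(T_3) + (1)²Var(T_4)
= (-1)²·16 + (2)²·36 + (-3)²·324 + (1)²·1.69 = 3077.69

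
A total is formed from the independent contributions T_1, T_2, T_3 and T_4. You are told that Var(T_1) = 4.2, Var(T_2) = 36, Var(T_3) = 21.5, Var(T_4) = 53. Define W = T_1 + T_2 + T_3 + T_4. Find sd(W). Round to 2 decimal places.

10.71

By independence, Var(W) = (1)²Var(T_1) + (1)²Var(T_2) + (1)²Var(T_3) + (1)²Var(T_4)
= (1)²·4.2 + (1)²·36 + (1)²·21.5 + (1)²·53 = 114.7
sd(W) = √114.7 ≈ 10.71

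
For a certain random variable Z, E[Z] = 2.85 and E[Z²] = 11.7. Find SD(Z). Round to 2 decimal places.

1.89

V(Z) = 11.7 − (2.85)² = 3.5775
SD(Z) = √3.5775 ≈ 1.89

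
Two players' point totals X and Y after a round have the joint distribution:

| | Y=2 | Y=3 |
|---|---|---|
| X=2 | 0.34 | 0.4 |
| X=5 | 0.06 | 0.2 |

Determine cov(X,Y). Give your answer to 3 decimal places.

0.132

E[X] = 2.78,  E[Y] = 2.6
E[XY] = 7.36
cov(X,Y) = E[XY] − E[X]E[Y] = 7.36 − (2.78)(2.6) = 0.132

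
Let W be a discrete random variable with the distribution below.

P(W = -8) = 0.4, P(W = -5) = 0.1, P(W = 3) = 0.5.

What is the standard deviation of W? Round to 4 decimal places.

E[W] = (-8)(0.4) + (-5)(0.1) + (3)(0.5) = -2.2
E[W²] = (-8)²(0.4) + (-5)²(0.1) + (3)²(0.5) = 32.6
V(W) = E[W²] − (E[W])² = 32.6 − (-2.2)² = 27.76
SD(W) = √27.76 ≈ 5.2688

5.2688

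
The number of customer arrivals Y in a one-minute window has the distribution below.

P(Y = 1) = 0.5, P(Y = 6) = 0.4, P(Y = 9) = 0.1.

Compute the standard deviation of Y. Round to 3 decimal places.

2.926

E[Y] = (1)(0.5) + (6)(0.4) + (9)(0.1) = 3.8
E[Y²] = (1)²(0.5) + (6)²(0.4) + (9)²(0.1) = 23
Var(Y) = E[Y²] − (E[Y])² = 23 − (3.8)² = 8.56
SD(Y) = √8.56 ≈ 2.926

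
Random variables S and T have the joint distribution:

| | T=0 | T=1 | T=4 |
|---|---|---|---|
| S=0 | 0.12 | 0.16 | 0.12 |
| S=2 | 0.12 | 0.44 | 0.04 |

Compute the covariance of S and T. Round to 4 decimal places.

E[S] = 1.2,  E[T] = 1.24
E[ST] = 1.2
Cov(S,T) = E[ST] − E[S]E[T] = 1.2 − (1.2)(1.24) = -0.288

-0.2880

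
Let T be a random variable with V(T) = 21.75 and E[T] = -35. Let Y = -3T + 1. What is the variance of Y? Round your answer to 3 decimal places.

V(-3T + 1) = (-3)²·V(T) = 9·21.75 = 195.75

195.750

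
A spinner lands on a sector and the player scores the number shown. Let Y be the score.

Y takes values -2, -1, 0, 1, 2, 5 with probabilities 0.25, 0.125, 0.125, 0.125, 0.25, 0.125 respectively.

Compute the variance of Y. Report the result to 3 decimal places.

4.984

E[Y] = (-2)(0.25) + (-1)(0.125) + (0)(0.125) + (1)(0.125) + (2)(0.25) + (5)(0.125) = 0.625
E[Y²] = (-2)²(0.25) + (-1)²(0.125) + (0)²(0.125) + (1)²(0.125) + (2)²(0.25) + (5)²(0.125) = 5.375
V(Y) = E[Y²] − (E[Y])² = 5.375 − (0.625)² = 4.984375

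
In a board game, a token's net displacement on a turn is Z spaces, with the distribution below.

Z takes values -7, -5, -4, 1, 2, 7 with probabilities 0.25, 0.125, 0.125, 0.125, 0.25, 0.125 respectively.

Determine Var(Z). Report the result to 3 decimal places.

E[Z] = (-7)(0.25) + (-5)(0.125) + (-4)(0.125) + (1)(0.125) + (2)(0.25) + (7)(0.125) = -1.375
E[Z²] = (-7)²(0.25) + (-5)²(0.125) + (-4)²(0.125) + (1)²(0.125) + (2)²(0.25) + (7)²(0.125) = 24.625
Var(Z) = E[Z²] − (E[Z])² = 24.625 − (-1.375)² = 22.734375

22.734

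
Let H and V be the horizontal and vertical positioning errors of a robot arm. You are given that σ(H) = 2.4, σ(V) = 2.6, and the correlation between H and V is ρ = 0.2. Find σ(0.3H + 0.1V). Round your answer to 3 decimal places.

Var(H) = (2.4)² = 5.76;  Var(V) = (2.6)² = 6.76
Cov(H,V) = ρ·σ(H)·σ(V) = 0.2·2.4·2.6 = 1.248
Var(0.3H + 0.1V) = (0.3)²·Var(H) + (0.1)²·Var(V) + 2·(0.3)·(0.1)·Cov(H,V)
= 0.09·5.76 + 0.01·6.76 + 0.06·1.248 = 0.66088
σ(0.3H + 0.1V) = √0.66088 ≈ 0.813

0.813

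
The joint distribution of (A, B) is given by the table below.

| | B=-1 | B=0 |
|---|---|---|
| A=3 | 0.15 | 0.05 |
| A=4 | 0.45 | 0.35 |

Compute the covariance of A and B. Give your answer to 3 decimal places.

0.030

E[A] = 3.8,  E[B] = -0.6
E[AB] = -2.25
Cov(A,B) = E[AB] − E[A]E[B] = -2.25 − (3.8)(-0.6) = 0.03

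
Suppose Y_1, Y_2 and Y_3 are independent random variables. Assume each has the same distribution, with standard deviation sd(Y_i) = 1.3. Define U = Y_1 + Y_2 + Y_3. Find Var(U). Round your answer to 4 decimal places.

Var(Y_i) = (1.3)² = 1.69
By independence, Var(U) = (1)²Var(Y_1) + (1)²Var(Y_2) + (1)²Var(Y_3)
= (1)²·1.69 + (1)²·1.69 + (1)²·1.69 = 5.07

5.0700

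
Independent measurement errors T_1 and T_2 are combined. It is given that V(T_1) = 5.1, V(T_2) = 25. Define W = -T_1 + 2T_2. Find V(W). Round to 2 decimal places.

By independence, V(W) = (-1)²V(T_1) + (2)²V(T_2)
= (-1)²·5.1 + (2)²·25 = 105.1

105.10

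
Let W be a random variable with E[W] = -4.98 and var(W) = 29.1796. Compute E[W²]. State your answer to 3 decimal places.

53.980

E[W²] = var(W) + (E[W])² = 29.1796 + (-4.98)² = 53.98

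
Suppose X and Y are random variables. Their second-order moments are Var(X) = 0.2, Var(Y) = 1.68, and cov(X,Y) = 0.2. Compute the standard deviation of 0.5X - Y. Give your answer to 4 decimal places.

1.2369

Var(0.5X - Y) = (0.5)²·Var(X) + (-1)²·Var(Y) + 2·(0.5)·(-1)·cov(X,Y)
= 0.25·0.2 + 1·1.68 + -1·0.2 = 1.53
σ(0.5X - Y) = √1.53 ≈ 1.2369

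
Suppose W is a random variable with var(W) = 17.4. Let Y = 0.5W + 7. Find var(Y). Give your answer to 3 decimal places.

var(0.5W + 7) = (0.5)²·var(W) = 0.25·17.4 = 4.35

4.350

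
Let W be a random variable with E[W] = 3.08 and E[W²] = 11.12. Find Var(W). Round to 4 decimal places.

Var(W) = 11.12 − (3.08)² = 1.6336

1.6336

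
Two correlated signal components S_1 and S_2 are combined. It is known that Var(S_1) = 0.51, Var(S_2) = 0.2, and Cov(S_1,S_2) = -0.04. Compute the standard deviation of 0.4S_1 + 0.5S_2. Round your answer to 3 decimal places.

0.340

Var(0.4S_1 + 0.5S_2) = (0.4)²·Var(S_1) + (0.5)²·Var(S_2) + 2·(0.4)·(0.5)·Cov(S_1,S_2)
= 0.16·0.51 + 0.25·0.2 + 0.4·-0.04 = 0.1156
sd(0.4S_1 + 0.5S_2) = √0.1156 ≈ 0.340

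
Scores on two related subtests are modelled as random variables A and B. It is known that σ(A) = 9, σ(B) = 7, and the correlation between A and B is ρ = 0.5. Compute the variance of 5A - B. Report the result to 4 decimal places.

1759.0000

V(A) = (9)² = 81;  V(B) = (7)² = 49
cov(A,B) = ρ·σ(A)·σ(B) = 0.5·9·7 = 31.5
V(5A - B) = (5)²·V(A) + (-1)²·V(B) + 2·(5)·(-1)·cov(A,B)
= 25·81 + 1·49 + -10·31.5 = 1759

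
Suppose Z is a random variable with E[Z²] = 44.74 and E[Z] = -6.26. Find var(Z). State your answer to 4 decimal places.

5.5524

var(Z) = 44.74 − (-6.26)² = 5.5524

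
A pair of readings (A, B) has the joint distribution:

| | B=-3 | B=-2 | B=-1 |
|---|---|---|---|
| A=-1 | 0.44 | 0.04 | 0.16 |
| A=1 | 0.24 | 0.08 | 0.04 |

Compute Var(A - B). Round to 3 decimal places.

E[A] = -0.28,  E[B] = -2.48,  E[AB] = 0.64
Var(A) = 1 − (-0.28)² = 0.9216;  Var(B) = 6.8 − (-2.48)² = 0.6496
Cov(A,B) = 0.64 − (-0.28)(-2.48) = -0.0544
Var(A - B) = (1)²·0.9216 + (-1)²·0.6496 + 2·(1)·(-1)·-0.0544 = 1.68

1.680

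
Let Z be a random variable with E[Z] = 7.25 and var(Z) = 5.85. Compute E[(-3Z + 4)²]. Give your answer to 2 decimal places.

367.71

E[-3Z + 4] = -3·7.25 + 4 = -17.75
var(-3Z + 4) = (-3)²·5.85 = 52.65
E[(-3Z + 4)²] = var((-3Z + 4)) + (E[(-3Z + 4)])² = 52.65 + (-17.75)² = 367.7125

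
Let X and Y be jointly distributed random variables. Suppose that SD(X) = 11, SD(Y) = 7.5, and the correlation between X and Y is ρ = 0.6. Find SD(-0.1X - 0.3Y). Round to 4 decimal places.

Var(X) = (11)² = 121;  Var(Y) = (7.5)² = 56.25
cov(X,Y) = ρ·SD(X)·SD(Y) = 0.6·11·7.5 = 49.5
Var(-0.1X - 0.3Y) = (-0.1)²·Var(X) + (-0.3)²·Var(Y) + 2·(-0.1)·(-0.3)·cov(X,Y)
= 0.01·121 + 0.09·56.25 + 0.06·49.5 = 9.2425
SD(-0.1X - 0.3Y) = √9.2425 ≈ 3.0401

3.0401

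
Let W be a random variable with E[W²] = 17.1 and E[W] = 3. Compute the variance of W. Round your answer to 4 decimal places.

8.1000

var(W) = 17.1 − (3)² = 8.1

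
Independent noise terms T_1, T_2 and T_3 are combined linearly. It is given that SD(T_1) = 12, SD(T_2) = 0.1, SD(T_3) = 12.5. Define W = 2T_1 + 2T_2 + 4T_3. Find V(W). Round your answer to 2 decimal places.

3076.04

V(T_1) = 144, V(T_2) = 0.01, V(T_3) = 156.25
By independence, V(W) = (2)²V(T_1) + (2)²V(T_2) + (4)²V(T_3)
= (2)²·144 + (2)²·0.01 + (4)²·156.25 = 3076.04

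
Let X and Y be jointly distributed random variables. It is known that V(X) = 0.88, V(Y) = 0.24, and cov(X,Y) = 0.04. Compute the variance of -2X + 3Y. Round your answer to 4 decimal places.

5.2000

V(-2X + 3Y) = (-2)²·V(X) + (3)²·V(Y) + 2·(-2)·(3)·cov(X,Y)
= 4·0.88 + 9·0.24 + -12·0.04 = 5.2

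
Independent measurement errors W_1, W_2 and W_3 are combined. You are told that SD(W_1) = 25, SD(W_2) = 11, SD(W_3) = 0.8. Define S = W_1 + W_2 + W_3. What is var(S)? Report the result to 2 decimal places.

746.64

var(W_1) = 625, var(W_2) = 121, var(W_3) = 0.64
By independence, var(S) = (1)²var(W_1) + (1)²var(W_2) + (1)²var(W_3)
= (1)²·625 + (1)²·121 + (1)²·0.64 = 746.64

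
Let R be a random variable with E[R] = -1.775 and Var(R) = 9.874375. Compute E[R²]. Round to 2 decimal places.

E[R²] = Var(R) + (E[R])² = 9.874375 + (-1.775)² = 13.025

13.03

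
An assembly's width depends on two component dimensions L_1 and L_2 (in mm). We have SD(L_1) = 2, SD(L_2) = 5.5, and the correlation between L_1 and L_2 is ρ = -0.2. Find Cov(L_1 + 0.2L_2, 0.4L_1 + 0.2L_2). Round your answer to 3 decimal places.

Var(L_1) = (2)² = 4;  Var(L_2) = (5.5)² = 30.25
Cov(L_1,L_2) = ρ·SD(L_1)·SD(L_2) = -0.2·2·5.5 = -2.2
Cov(L_1 + 0.2L_2, 0.4L_1 + 0.2L_2) = (1)(0.4)Var(L_1) + (0.2)(0.2)Var(L_2) + [(1)(0.2) + (0.2)(0.4)]Cov(L_1,L_2)
= 0.4·4 + 0.04·30.25 + 0.28·-2.2 = 2.194

2.194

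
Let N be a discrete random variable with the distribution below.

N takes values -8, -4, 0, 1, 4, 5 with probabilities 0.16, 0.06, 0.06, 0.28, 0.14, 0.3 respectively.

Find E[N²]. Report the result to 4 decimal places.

E[N²] = (-8)²(0.16) + (-4)²(0.06) + (0)²(0.06) + (1)²(0.28) + (4)²(0.14) + (5)²(0.3) = 21.22

21.2200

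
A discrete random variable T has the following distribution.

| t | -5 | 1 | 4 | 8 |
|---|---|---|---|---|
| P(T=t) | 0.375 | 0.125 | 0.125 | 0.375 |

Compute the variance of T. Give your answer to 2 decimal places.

E[T] = (-5)(0.375) + (1)(0.125) + (4)(0.125) + (8)(0.375) = 1.75
E[T²] = (-5)²(0.375) + (1)²(0.125) + (4)²(0.125) + (8)²(0.375) = 35.5
Var(T) = E[T²] − (E[T])² = 35.5 − (1.75)² = 32.4375

32.44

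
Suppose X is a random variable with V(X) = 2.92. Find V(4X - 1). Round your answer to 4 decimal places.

46.7200

V(4X - 1) = (4)²·V(X) = 16·2.92 = 46.72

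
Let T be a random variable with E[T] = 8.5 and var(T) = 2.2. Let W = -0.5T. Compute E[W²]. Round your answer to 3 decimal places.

18.613

E[-0.5T] = -0.5·8.5 = -4.25
var(-0.5T) = (-0.5)²·2.2 = 0.55
E[W²] = var(W) + (E[W])² = 0.55 + (-4.25)² = 18.6125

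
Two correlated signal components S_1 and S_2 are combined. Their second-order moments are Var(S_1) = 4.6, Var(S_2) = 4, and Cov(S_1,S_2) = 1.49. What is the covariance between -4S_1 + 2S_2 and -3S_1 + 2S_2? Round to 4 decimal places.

Cov(-4S_1 + 2S_2, -3S_1 + 2S_2) = (-4)(-3)Var(S_1) + (2)(2)Var(S_2) + [(-4)(2) + (2)(-3)]Cov(S_1,S_2)
= 12·4.6 + 4·4 + -14·1.49 = 50.34

50.3400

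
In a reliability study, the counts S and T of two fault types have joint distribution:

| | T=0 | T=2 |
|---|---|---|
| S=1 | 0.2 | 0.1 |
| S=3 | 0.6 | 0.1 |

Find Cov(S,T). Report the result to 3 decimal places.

-0.160

E[S] = 2.4,  E[T] = 0.4
E[ST] = 0.8
Cov(S,T) = E[ST] − E[S]E[T] = 0.8 − (2.4)(0.4) = -0.16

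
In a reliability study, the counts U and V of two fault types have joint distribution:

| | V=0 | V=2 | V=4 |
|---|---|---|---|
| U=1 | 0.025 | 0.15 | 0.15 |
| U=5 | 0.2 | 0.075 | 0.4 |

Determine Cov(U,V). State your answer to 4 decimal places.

E[U] = 3.7,  E[V] = 2.65
E[UV] = 9.65
Cov(U,V) = E[UV] − E[U]E[V] = 9.65 − (3.7)(2.65) = -0.155

-0.1550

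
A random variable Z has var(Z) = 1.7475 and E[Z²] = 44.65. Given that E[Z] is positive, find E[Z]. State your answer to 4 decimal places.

6.5500

(E[Z])² = E[Z²] − var(Z) = 44.65 − 1.7475 = 42.9025
E[Z] = √42.9025 = 6.55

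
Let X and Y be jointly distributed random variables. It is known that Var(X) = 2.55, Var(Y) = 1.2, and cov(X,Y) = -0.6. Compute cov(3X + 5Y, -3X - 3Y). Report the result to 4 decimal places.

-26.5500

cov(3X + 5Y, -3X - 3Y) = (3)(-3)Var(X) + (5)(-3)Var(Y) + [(3)(-3) + (5)(-3)]cov(X,Y)
= -9·2.55 + -15·1.2 + -24·-0.6 = -26.55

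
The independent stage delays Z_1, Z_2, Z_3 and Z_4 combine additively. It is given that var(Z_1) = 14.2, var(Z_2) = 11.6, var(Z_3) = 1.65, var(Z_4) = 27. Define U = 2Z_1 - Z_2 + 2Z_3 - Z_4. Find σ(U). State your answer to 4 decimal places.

10.0995

By independence, var(U) = (2)²var(Z_1) + (-1)²var(Z_2) + (2)²var(Z_3) + (-1)²var(Z_4)
= (2)²·14.2 + (-1)²·11.6 + (2)²·1.65 + (-1)²·27 = 102
σ(U) = √102 ≈ 10.0995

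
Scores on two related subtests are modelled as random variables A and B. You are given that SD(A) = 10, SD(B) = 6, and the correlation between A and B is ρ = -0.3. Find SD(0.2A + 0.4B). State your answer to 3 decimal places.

2.623

V(A) = (10)² = 100;  V(B) = (6)² = 36
cov(A,B) = ρ·SD(A)·SD(B) = -0.3·10·6 = -18
V(0.2A + 0.4B) = (0.2)²·V(A) + (0.4)²·V(B) + 2·(0.2)·(0.4)·cov(A,B)
= 0.04·100 + 0.16·36 + 0.16·-18 = 6.88
SD(0.2A + 0.4B) = √6.88 ≈ 2.623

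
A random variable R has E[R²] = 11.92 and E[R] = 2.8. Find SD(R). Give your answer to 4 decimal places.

Var(R) = 11.92 − (2.8)² = 4.08
SD(R) = √4.08 ≈ 2.0199

2.0199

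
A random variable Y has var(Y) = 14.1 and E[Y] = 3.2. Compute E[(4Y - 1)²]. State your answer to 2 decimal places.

364.84

E[4Y - 1] = 4·3.2 − 1 = 11.8
var(4Y - 1) = (4)²·14.1 = 225.6
E[(4Y - 1)²] = var((4Y - 1)) + (E[(4Y - 1)])² = 225.6 + (11.8)² = 364.84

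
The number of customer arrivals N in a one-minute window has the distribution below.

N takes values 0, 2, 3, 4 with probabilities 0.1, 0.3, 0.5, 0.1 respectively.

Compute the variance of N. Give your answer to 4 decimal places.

1.0500

E[N] = (0)(0.1) + (2)(0.3) + (3)(0.5) + (4)(0.1) = 2.5
E[N²] = (0)²(0.1) + (2)²(0.3) + (3)²(0.5) + (4)²(0.1) = 7.3
var(N) = E[N²] − (E[N])² = 7.3 − (2.5)² = 1.05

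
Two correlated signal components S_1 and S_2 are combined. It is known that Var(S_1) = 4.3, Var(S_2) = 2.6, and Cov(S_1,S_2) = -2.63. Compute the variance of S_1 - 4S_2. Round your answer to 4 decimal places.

Var(S_1 - 4S_2) = (1)²·Var(S_1) + (-4)²·Var(S_2) + 2·(1)·(-4)·Cov(S_1,S_2)
= 1·4.3 + 16·2.6 + -8·-2.63 = 66.94

66.9400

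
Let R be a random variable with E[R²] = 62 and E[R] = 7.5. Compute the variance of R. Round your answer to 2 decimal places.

var(R) = 62 − (7.5)² = 5.75

5.75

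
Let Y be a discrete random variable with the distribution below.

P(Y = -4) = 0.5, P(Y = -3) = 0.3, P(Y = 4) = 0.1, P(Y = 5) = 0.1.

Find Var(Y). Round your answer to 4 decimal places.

10.8000

E[Y] = (-4)(0.5) + (-3)(0.3) + (4)(0.1) + (5)(0.1) = -2
E[Y²] = (-4)²(0.5) + (-3)²(0.3) + (4)²(0.1) + (5)²(0.1) = 14.8
Var(Y) = E[Y²] − (E[Y])² = 14.8 − (-2)² = 10.8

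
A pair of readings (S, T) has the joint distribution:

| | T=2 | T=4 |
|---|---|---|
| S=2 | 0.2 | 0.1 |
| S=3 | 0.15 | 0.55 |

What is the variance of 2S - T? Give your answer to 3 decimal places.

E[S] = 2.7,  E[T] = 3.3,  E[ST] = 9.1
Var(S) = 7.5 − (2.7)² = 0.21;  Var(T) = 11.8 − (3.3)² = 0.91
cov(S,T) = 9.1 − (2.7)(3.3) = 0.19
Var(2S - T) = (2)²·0.21 + (-1)²·0.91 + 2·(2)·(-1)·0.19 = 0.99

0.990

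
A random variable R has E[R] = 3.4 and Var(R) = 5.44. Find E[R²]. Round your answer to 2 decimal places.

E[R²] = Var(R) + (E[R])² = 5.44 + (3.4)² = 17

17.00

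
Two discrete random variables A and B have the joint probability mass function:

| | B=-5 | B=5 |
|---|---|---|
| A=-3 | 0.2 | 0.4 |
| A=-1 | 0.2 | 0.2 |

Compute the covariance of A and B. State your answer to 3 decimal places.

-0.800

E[A] = -2.2,  E[B] = 1
E[AB] = -3
cov(A,B) = E[AB] − E[A]E[B] = -3 − (-2.2)(1) = -0.8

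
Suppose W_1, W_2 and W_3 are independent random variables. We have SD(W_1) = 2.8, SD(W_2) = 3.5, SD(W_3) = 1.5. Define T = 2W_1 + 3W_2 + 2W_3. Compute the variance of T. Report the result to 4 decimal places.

150.6100

Var(W_1) = 7.84, Var(W_2) = 12.25, Var(W_3) = 2.25
By independence, Var(T) = (2)²Var(W_1) + (3)²Var(W_2) + (2)²Var(W_3)
= (2)²·7.84 + (3)²·12.25 + (2)²·2.25 = 150.61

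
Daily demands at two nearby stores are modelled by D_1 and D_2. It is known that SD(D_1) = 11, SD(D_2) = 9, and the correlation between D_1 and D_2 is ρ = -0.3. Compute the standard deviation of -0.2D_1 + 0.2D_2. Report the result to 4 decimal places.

3.2336

var(D_1) = (11)² = 121;  var(D_2) = (9)² = 81
cov(D_1,D_2) = ρ·SD(D_1)·SD(D_2) = -0.3·11·9 = -29.7
var(-0.2D_1 + 0.2D_2) = (-0.2)²·var(D_1) + (0.2)²·var(D_2) + 2·(-0.2)·(0.2)·cov(D_1,D_2)
= 0.04·121 + 0.04·81 + -0.08·-29.7 = 10.456
SD(-0.2D_1 + 0.2D_2) = √10.456 ≈ 3.2336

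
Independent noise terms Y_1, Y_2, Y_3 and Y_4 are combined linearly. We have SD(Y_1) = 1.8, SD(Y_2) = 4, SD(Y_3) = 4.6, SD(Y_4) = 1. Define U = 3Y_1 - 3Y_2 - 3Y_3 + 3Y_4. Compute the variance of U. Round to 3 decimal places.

V(Y_1) = 3.24, V(Y_2) = 16, V(Y_3) = 21.16, V(Y_4) = 1
By independence, V(U) = (3)²V(Y_1) + (-3)²V(Y_2) + (-3)²V(Y_3) + (3)²V(Y_4)
= (3)²·3.24 + (-3)²·16 + (-3)²·21.16 + (3)²·1 = 372.6

372.600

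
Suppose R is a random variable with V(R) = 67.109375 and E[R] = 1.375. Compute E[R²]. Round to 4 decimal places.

69.0000

E[R²] = V(R) + (E[R])² = 67.109375 + (1.375)² = 69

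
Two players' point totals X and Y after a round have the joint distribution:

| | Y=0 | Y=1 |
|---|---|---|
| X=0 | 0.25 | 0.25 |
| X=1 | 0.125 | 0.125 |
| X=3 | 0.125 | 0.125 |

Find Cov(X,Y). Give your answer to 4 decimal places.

E[X] = 1,  E[Y] = 0.5
E[XY] = 0.5
Cov(X,Y) = E[XY] − E[X]E[Y] = 0.5 − (1)(0.5) = 0

0.0000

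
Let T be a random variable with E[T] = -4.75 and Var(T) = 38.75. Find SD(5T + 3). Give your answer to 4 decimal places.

Var(5T + 3) = (5)²·38.75 = 968.75
SD(5T + 3) = √968.75 ≈ 31.1247

31.1247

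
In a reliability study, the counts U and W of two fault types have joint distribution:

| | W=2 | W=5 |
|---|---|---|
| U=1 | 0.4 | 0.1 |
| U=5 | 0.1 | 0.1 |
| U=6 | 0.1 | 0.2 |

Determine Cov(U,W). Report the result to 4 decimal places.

E[U] = 3.3,  E[W] = 3.2
E[UW] = 12
Cov(U,W) = E[UW] − E[U]E[W] = 12 − (3.3)(3.2) = 1.44

1.4400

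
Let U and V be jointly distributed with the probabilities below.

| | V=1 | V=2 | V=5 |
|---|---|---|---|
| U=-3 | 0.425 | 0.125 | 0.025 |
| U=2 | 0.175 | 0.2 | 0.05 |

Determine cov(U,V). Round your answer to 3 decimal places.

0.672

E[U] = -0.875,  E[V] = 1.625
E[UV] = -0.75
cov(U,V) = E[UV] − E[U]E[V] = -0.75 − (-0.875)(1.625) = 0.671875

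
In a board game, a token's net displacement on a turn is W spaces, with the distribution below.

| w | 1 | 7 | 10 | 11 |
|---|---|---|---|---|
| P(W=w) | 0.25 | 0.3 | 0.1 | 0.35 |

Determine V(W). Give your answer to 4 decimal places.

E[W] = (1)(0.25) + (7)(0.3) + (10)(0.1) + (11)(0.35) = 7.2
E[W²] = (1)²(0.25) + (7)²(0.3) + (10)²(0.1) + (11)²(0.35) = 67.3
V(W) = E[W²] − (E[W])² = 67.3 − (7.2)² = 15.46

15.4600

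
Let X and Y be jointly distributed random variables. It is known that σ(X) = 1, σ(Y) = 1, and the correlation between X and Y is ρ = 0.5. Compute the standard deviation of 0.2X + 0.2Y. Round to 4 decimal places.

V(X) = (1)² = 1;  V(Y) = (1)² = 1
Cov(X,Y) = ρ·σ(X)·σ(Y) = 0.5·1·1 = 0.5
V(0.2X + 0.2Y) = (0.2)²·V(X) + (0.2)²·V(Y) + 2·(0.2)·(0.2)·Cov(X,Y)
= 0.04·1 + 0.04·1 + 0.08·0.5 = 0.12
σ(0.2X + 0.2Y) = √0.12 ≈ 0.3464

0.3464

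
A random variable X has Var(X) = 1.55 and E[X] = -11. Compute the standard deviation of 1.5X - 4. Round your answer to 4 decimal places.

1.8675

Var(1.5X - 4) = (1.5)²·1.55 = 3.4875
SD(1.5X - 4) = √3.4875 ≈ 1.8675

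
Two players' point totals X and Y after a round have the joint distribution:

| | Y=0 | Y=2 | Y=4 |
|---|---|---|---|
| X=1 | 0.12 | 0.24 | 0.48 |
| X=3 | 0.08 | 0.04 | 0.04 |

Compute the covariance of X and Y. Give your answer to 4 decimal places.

E[X] = 1.32,  E[Y] = 2.64
E[XY] = 3.12
Cov(X,Y) = E[XY] − E[X]E[Y] = 3.12 − (1.32)(2.64) = -0.3648

-0.3648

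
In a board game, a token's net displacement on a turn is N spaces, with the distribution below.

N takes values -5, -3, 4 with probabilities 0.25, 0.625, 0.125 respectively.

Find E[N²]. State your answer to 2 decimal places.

13.88

E[N²] = (-5)²(0.25) + (-3)²(0.625) + (4)²(0.125) = 13.875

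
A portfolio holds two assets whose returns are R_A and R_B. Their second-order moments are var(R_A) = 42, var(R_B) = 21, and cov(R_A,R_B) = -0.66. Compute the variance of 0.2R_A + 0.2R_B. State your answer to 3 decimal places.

2.467

var(0.2R_A + 0.2R_B) = (0.2)²·var(R_A) + (0.2)²·var(R_B) + 2·(0.2)·(0.2)·cov(R_A,R_B)
= 0.04·42 + 0.04·21 + 0.08·-0.66 = 2.4672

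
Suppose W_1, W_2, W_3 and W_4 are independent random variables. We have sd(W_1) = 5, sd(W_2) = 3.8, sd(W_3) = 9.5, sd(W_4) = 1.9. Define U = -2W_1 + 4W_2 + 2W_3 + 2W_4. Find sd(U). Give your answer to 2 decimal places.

26.58

Var(W_1) = 25, Var(W_2) = 14.44, Var(W_3) = 90.25, Var(W_4) = 3.61
By independence, Var(U) = (-2)²Var(W_1) + (4)²Var(W_2) + (2)²Var(W_3) + (2)²Var(W_4)
= (-2)²·25 + (4)²·14.44 + (2)²·90.25 + (2)²·3.61 = 706.48
sd(U) = √706.48 ≈ 26.58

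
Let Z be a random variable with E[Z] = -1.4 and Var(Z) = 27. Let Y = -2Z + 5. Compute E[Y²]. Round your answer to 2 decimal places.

E[-2Z + 5] = -2·-1.4 + 5 = 7.8
Var(-2Z + 5) = (-2)²·27 = 108
E[Y²] = Var(Y) + (E[Y])² = 108 + (7.8)² = 168.84

168.84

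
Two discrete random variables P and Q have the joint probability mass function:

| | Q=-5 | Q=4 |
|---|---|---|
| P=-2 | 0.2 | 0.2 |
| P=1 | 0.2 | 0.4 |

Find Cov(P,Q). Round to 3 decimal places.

E[P] = -0.2,  E[Q] = 0.4
E[PQ] = 1
Cov(P,Q) = E[PQ] − E[P]E[Q] = 1 − (-0.2)(0.4) = 1.08

1.080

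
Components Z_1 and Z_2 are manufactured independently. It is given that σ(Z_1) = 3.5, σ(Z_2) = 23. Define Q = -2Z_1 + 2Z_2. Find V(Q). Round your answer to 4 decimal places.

2165.0000

V(Z_1) = 12.25, V(Z_2) = 529
By independence, V(Q) = (-2)²V(Z_1) + (2)²V(Z_2)
= (-2)²·12.25 + (2)²·529 = 2165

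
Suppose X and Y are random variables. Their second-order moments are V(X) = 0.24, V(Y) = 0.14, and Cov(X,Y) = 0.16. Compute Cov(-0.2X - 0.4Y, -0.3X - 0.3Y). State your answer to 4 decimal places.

Cov(-0.2X - 0.4Y, -0.3X - 0.3Y) = (-0.2)(-0.3)V(X) + (-0.4)(-0.3)V(Y) + [(-0.2)(-0.3) + (-0.4)(-0.3)]Cov(X,Y)
= 0.06·0.24 + 0.12·0.14 + 0.18·0.16 = 0.06

0.0600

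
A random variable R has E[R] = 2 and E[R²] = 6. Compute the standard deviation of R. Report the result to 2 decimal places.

Var(R) = 6 − (2)² = 2
σ(R) = √2 ≈ 1.41

1.41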